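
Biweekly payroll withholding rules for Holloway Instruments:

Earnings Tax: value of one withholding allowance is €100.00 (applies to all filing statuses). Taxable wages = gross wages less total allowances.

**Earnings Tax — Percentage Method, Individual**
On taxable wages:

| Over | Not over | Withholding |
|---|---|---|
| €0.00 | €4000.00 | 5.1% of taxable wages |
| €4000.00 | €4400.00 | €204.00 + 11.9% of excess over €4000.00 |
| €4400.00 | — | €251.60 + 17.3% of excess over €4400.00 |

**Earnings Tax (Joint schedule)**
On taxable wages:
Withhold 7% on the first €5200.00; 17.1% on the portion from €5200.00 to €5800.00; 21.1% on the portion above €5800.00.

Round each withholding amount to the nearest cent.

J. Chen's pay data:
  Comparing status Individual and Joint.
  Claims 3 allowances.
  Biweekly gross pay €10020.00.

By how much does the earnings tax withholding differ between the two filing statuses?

€121.76

Earnings Tax (Individual): taxable = €10020.00 − 3×€100.00 = €9720.00
  €251.60 + 17.3% × (€9720.00 − €4400.00) = €251.60 + 17.3% × €5320.00 = €1171.96
Earnings Tax (Joint): taxable = €10020.00 − 3×€100.00 = €9720.00
  €466.60 + 21.1% × (€9720.00 − €5800.00) = €466.60 + 21.1% × €3920.00 = €1293.72
Difference: |€1171.96 − €1293.72| = €121.76 (higher under Joint)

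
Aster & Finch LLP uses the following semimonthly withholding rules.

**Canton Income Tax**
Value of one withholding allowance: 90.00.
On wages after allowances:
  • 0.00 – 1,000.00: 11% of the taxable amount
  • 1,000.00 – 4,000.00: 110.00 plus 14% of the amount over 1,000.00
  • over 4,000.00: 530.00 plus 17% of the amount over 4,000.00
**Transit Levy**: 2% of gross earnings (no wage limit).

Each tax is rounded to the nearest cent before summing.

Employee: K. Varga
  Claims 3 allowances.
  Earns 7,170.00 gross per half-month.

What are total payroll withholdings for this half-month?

Canton Income Tax: taxable = 7,170.00 − 3×90.00 = 6,900.00
  530.00 + 17% × (6,900.00 − 4,000.00) = 530.00 + 17% × 2,900.00 = 1,023.00
Transit Levy: 2% × 7,170.00 = 143.40
Total: 1,023.00 + 143.40 = 1,166.40

1,166.40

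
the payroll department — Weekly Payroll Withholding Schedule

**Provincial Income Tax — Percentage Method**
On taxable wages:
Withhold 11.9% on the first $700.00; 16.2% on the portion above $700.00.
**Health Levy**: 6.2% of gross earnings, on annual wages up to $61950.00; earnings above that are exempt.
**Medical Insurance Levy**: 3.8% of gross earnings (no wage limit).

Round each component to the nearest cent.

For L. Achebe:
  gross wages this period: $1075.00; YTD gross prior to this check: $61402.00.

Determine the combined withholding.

Provincial Income Tax: taxable = $1075.00
  $83.30 + 16.2% × ($1075.00 − $700.00) = $83.30 + 16.2% × $375.00 = $144.05
Health Levy: cap $61950.00 − YTD $61402.00 = $548.00 subject; 6.2% × $548.00 = $33.98
Medical Insurance Levy: 3.8% × $1075.00 = $40.85
Total: $144.05 + $33.98 + $40.85 = $218.88

$218.88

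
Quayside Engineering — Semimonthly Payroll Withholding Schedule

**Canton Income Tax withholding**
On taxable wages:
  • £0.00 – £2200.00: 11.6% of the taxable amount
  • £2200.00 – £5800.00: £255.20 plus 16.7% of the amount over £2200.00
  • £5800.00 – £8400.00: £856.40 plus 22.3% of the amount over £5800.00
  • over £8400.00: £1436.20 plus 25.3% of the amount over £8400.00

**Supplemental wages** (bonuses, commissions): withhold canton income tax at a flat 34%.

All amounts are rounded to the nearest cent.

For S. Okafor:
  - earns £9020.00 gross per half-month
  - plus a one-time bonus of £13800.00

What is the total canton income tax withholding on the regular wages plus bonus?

Canton Income Tax: taxable = £9020.00
  £1436.20 + 25.3% × (£9020.00 − £8400.00) = £1436.20 + 25.3% × £620.00 = £1593.06
Supplemental (34% flat on bonus): 34% × £13800.00 = £4692.00
Total canton income tax: £1593.06 + £4692.00 = £6285.06

£6285.06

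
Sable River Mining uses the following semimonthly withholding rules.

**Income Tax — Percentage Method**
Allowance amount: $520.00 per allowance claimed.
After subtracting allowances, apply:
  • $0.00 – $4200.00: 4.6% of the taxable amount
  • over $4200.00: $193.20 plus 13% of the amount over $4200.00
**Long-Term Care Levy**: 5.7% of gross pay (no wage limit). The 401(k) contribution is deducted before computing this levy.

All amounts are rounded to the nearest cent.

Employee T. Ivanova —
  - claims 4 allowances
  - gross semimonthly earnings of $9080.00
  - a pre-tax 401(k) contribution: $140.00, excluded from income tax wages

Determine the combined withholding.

Income Tax: taxable = $9080.00 − $140.00 − 4×$520.00 = $6860.00
  $193.20 + 13% × ($6860.00 − $4200.00) = $193.20 + 13% × $2660.00 = $539.00
Long-Term Care Levy: 5.7% × $8940.00 = $509.58
Total: $539.00 + $509.58 = $1048.58

$1048.58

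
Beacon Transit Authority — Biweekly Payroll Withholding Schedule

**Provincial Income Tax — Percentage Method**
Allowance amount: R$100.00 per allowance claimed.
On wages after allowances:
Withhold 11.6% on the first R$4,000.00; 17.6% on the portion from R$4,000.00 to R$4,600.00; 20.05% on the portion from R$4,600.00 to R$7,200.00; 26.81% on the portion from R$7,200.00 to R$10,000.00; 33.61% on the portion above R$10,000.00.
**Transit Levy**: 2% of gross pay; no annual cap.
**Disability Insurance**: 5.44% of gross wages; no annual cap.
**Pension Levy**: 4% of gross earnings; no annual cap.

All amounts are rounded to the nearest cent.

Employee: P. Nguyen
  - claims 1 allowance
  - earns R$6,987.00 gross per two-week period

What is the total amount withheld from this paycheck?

Provincial Income Tax: taxable = R$6,987.00 − 1×R$100.00 = R$6,887.00
  R$569.60 + 20.05% × (R$6,887.00 − R$4,600.00) = R$569.60 + 20.05% × R$2,287.00 = R$1,028.14
Transit Levy: 2% × R$6,987.00 = R$139.74
Disability Insurance: 5.44% × R$6,987.00 = R$380.09
Pension Levy: 4% × R$6,987.00 = R$279.48
Total: R$1,028.14 + R$139.74 + R$380.09 + R$279.48 = R$1,827.45

R$1,827.45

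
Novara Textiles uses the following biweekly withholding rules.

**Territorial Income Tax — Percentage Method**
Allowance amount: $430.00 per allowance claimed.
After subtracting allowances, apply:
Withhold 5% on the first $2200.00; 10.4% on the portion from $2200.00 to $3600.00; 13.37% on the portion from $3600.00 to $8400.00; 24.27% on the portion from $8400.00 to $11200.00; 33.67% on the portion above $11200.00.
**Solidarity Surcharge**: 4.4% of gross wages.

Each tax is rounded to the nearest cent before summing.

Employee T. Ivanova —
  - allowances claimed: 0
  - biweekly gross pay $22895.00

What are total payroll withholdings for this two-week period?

$6522.01

Territorial Income Tax: taxable = $22895.00
  $1576.92 + 33.67% × ($22895.00 − $11200.00) = $1576.92 + 33.67% × $11695.00 = $5514.63
Solidarity Surcharge: 4.4% × $22895.00 = $1007.38
Total: $5514.63 + $1007.38 = $6522.01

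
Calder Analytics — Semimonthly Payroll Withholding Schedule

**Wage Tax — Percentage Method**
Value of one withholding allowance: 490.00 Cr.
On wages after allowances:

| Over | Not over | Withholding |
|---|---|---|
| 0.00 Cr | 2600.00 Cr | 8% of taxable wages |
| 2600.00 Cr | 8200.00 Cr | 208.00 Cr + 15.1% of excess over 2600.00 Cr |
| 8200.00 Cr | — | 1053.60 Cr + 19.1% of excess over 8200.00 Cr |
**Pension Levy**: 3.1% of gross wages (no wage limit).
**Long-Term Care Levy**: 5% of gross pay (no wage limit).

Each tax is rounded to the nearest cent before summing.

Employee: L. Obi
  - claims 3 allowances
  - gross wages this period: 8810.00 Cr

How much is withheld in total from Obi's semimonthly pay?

Wage Tax: taxable = 8810.00 Cr − 3×490.00 Cr = 7340.00 Cr
  208.00 Cr + 15.1% × (7340.00 Cr − 2600.00 Cr) = 208.00 Cr + 15.1% × 4740.00 Cr = 923.74 Cr
Pension Levy: 3.1% × 8810.00 Cr = 273.11 Cr
Long-Term Care Levy: 5% × 8810.00 Cr = 440.50 Cr
Total: 923.74 Cr + 273.11 Cr + 440.50 Cr = 1637.35 Cr

1637.35 Cr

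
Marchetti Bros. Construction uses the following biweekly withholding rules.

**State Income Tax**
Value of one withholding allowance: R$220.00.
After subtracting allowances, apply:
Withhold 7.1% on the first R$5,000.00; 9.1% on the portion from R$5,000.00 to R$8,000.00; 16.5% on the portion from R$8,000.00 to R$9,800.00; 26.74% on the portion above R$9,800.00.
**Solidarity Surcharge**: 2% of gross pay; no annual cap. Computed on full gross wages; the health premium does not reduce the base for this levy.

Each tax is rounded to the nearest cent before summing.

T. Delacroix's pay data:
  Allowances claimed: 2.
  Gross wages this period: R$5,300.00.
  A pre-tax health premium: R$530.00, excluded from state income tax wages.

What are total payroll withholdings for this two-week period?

R$413.43

State Income Tax: taxable = R$5,300.00 − R$530.00 − 2×R$220.00 = R$4,330.00
  7.1% × R$4,330.00 = R$307.43
Solidarity Surcharge: 2% × R$5,300.00 = R$106.00
Total: R$307.43 + R$106.00 = R$413.43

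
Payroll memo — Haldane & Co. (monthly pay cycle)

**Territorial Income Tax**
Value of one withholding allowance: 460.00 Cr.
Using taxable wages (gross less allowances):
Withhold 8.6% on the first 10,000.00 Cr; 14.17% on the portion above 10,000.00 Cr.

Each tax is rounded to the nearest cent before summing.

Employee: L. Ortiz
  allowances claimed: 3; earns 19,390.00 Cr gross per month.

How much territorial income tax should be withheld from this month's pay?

Territorial Income Tax: taxable = 19,390.00 Cr − 3×460.00 Cr = 18,010.00 Cr
  860.00 Cr + 14.17% × (18,010.00 Cr − 10,000.00 Cr) = 860.00 Cr + 14.17% × 8,010.00 Cr = 1,995.02 Cr

1,995.02 Cr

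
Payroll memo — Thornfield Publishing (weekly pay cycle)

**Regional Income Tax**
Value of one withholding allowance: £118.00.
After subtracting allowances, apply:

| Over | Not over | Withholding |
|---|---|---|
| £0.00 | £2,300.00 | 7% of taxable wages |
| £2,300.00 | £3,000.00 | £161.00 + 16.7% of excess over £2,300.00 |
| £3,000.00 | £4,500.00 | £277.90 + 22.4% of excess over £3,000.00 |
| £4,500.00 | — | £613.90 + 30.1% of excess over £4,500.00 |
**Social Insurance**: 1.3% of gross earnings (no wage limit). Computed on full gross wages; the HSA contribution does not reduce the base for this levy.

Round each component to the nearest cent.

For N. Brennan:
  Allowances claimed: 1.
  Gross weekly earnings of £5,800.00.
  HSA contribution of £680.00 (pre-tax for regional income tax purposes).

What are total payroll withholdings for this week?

£840.40

Regional Income Tax: taxable = £5,800.00 − £680.00 − 1×£118.00 = £5,002.00
  £613.90 + 30.1% × (£5,002.00 − £4,500.00) = £613.90 + 30.1% × £502.00 = £765.00
Social Insurance: 1.3% × £5,800.00 = £75.40
Total: £765.00 + £75.40 = £840.40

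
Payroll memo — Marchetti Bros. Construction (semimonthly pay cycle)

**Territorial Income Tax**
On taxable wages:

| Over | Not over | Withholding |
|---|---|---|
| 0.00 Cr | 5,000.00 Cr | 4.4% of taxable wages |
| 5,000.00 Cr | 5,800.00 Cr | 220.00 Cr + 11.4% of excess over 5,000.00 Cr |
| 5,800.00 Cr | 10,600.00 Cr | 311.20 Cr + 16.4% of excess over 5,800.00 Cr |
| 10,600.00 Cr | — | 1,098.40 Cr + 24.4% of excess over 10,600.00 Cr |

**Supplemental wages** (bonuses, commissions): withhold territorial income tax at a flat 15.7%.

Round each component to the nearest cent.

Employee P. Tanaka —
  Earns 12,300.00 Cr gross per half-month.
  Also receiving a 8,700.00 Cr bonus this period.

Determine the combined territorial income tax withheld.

2,879.10 Cr

Territorial Income Tax: taxable = 12,300.00 Cr
  1,098.40 Cr + 24.4% × (12,300.00 Cr − 10,600.00 Cr) = 1,098.40 Cr + 24.4% × 1,700.00 Cr = 1,513.20 Cr
Supplemental (15.7% flat on bonus): 15.7% × 8,700.00 Cr = 1,365.90 Cr
Total territorial income tax: 1,513.20 Cr + 1,365.90 Cr = 2,879.10 Cr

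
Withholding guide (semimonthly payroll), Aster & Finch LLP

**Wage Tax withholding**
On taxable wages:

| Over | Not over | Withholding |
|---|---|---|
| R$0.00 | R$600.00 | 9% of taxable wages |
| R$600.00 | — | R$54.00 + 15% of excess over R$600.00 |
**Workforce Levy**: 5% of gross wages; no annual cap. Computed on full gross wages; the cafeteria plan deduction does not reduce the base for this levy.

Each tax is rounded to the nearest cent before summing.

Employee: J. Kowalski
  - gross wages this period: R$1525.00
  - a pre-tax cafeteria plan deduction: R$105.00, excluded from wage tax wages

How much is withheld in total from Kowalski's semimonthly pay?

R$253.25

Wage Tax: taxable = R$1525.00 − R$105.00 = R$1420.00
  R$54.00 + 15% × (R$1420.00 − R$600.00) = R$54.00 + 15% × R$820.00 = R$177.00
Workforce Levy: 5% × R$1525.00 = R$76.25
Total: R$177.00 + R$76.25 = R$253.25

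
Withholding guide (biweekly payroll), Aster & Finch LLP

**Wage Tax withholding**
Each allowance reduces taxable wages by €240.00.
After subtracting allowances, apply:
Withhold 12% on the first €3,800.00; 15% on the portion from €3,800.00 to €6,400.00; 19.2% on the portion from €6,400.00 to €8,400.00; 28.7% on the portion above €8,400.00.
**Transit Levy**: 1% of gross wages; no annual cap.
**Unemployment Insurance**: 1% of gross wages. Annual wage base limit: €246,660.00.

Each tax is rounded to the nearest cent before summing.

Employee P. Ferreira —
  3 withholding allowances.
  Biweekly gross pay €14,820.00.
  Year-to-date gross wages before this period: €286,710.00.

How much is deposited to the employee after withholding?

€11,805.90

Wage Tax: taxable = €14,820.00 − 3×€240.00 = €14,100.00
  €1,230.00 + 28.7% × (€14,100.00 − €8,400.00) = €1,230.00 + 28.7% × €5,700.00 = €2,865.90
Transit Levy: 1% × €14,820.00 = €148.20
Unemployment Insurance: YTD €286,710.00 ≥ cap €246,660.00 → €0.00
Total withheld: €2,865.90 + €148.20 + €0.00 = €3,014.10
Net pay: €14,820.00 − €3,014.10 = €11,805.90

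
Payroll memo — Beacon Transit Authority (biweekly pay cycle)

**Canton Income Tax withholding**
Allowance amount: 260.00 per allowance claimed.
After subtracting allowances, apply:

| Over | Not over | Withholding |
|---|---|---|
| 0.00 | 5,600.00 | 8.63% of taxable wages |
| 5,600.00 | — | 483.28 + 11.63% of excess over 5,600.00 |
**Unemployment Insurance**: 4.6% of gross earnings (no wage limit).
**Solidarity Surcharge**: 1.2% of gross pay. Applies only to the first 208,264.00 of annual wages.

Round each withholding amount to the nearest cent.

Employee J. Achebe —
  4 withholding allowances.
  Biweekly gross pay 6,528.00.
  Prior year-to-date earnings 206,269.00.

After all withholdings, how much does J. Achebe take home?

5,730.16

Canton Income Tax: taxable = 6,528.00 − 4×260.00 = 5,488.00
  8.63% × 5,488.00 = 473.61
Unemployment Insurance: 4.6% × 6,528.00 = 300.29
Solidarity Surcharge: cap 208,264.00 − YTD 206,269.00 = 1,995.00 subject; 1.2% × 1,995.00 = 23.94
Total withheld: 473.61 + 300.29 + 23.94 = 797.84
Net pay: 6,528.00 − 797.84 = 5,730.16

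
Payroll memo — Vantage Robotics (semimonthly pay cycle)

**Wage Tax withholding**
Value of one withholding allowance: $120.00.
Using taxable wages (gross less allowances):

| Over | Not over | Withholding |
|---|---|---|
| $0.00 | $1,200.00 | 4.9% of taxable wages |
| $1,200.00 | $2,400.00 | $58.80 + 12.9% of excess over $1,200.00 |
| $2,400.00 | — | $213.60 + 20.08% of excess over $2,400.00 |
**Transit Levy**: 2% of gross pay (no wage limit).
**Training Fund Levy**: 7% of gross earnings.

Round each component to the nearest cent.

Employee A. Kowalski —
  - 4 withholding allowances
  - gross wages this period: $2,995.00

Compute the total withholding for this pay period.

$506.24

Wage Tax: taxable = $2,995.00 − 4×$120.00 = $2,515.00
  $213.60 + 20.08% × ($2,515.00 − $2,400.00) = $213.60 + 20.08% × $115.00 = $236.69
Transit Levy: 2% × $2,995.00 = $59.90
Training Fund Levy: 7% × $2,995.00 = $209.65
Total: $236.69 + $59.90 + $209.65 = $506.24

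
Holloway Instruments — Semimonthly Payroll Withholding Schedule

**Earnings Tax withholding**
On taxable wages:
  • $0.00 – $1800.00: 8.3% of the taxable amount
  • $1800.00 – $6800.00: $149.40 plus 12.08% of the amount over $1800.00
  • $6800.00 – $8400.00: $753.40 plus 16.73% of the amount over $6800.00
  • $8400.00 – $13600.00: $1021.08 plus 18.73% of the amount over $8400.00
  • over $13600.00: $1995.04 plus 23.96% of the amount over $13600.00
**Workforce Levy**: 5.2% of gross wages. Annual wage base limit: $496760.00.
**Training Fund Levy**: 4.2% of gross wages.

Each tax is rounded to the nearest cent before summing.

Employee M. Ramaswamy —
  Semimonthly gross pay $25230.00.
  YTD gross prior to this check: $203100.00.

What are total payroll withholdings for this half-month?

$7153.21

Earnings Tax: taxable = $25230.00
  $1995.04 + 23.96% × ($25230.00 − $13600.00) = $1995.04 + 23.96% × $11630.00 = $4781.59
Workforce Levy: 5.2% × $25230.00 = $1311.96
Training Fund Levy: 4.2% × $25230.00 = $1059.66
Total: $4781.59 + $1311.96 + $1059.66 = $7153.21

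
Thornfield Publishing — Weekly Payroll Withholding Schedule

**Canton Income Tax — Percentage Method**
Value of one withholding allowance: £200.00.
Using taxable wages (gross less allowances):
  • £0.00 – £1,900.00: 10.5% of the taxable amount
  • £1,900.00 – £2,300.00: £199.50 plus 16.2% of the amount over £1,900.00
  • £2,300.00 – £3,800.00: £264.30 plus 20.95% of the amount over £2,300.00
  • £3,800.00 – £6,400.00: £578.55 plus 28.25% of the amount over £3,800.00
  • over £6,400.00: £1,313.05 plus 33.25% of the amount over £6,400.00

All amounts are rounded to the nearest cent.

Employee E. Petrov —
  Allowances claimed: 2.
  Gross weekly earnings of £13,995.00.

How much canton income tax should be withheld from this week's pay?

£3,705.39

Canton Income Tax: taxable = £13,995.00 − 2×£200.00 = £13,595.00
  £1,313.05 + 33.25% × (£13,595.00 − £6,400.00) = £1,313.05 + 33.25% × £7,195.00 = £3,705.39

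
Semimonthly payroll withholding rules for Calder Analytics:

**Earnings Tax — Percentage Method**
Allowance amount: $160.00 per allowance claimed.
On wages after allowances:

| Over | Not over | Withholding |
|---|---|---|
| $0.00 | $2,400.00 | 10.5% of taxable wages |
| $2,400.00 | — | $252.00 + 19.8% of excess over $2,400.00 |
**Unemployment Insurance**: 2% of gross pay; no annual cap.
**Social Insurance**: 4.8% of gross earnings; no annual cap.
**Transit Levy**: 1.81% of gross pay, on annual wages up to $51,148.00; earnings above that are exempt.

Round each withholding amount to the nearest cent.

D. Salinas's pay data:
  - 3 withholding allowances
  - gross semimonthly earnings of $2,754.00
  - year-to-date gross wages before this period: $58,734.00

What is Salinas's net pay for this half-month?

Earnings Tax: taxable = $2,754.00 − 3×$160.00 = $2,274.00
  10.5% × $2,274.00 = $238.77
Unemployment Insurance: 2% × $2,754.00 = $55.08
Social Insurance: 4.8% × $2,754.00 = $132.19
Transit Levy: YTD $58,734.00 ≥ cap $51,148.00 → $0.00
Total withheld: $238.77 + $55.08 + $132.19 + $0.00 = $426.04
Net pay: $2,754.00 − $426.04 = $2,327.96

$2,327.96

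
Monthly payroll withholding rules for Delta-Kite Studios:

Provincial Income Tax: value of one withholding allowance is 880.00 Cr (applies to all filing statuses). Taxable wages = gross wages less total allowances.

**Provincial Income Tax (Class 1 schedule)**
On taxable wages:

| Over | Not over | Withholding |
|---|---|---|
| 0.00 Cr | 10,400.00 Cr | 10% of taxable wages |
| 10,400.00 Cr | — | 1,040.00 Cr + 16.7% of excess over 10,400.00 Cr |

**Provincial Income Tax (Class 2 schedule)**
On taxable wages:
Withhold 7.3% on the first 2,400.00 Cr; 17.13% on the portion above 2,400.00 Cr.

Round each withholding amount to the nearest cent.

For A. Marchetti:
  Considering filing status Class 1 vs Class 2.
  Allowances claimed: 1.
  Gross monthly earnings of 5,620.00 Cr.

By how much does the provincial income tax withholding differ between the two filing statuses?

102.04 Cr

Provincial Income Tax (Class 1): taxable = 5,620.00 Cr − 1×880.00 Cr = 4,740.00 Cr
  10% × 4,740.00 Cr = 474.00 Cr
Provincial Income Tax (Class 2): taxable = 5,620.00 Cr − 1×880.00 Cr = 4,740.00 Cr
  175.20 Cr + 17.13% × (4,740.00 Cr − 2,400.00 Cr) = 175.20 Cr + 17.13% × 2,340.00 Cr = 576.04 Cr
Difference: |474.00 Cr − 576.04 Cr| = 102.04 Cr (higher under Class 2)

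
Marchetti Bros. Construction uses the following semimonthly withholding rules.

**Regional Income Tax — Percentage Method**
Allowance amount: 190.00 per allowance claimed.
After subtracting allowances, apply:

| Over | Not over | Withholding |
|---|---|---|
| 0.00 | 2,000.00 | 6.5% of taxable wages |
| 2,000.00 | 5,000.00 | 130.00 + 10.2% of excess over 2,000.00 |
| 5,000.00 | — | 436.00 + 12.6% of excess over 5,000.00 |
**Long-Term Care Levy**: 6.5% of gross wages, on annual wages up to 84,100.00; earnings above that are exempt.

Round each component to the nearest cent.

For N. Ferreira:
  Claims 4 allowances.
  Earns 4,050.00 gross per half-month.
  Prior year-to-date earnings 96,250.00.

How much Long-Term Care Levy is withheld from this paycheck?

Long-Term Care Levy: YTD 96,250.00 ≥ cap 84,100.00 → 0.00

0.00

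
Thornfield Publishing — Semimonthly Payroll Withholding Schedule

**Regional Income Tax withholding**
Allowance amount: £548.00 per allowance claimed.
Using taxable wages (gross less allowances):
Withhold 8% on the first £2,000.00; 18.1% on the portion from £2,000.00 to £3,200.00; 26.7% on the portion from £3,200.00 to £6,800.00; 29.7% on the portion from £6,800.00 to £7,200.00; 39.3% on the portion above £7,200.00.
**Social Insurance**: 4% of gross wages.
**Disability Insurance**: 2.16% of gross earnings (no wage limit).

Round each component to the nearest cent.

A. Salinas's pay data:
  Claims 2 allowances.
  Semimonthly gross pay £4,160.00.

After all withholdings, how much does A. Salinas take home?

£3,551.16

Regional Income Tax: taxable = £4,160.00 − 2×£548.00 = £3,064.00
  £160.00 + 18.1% × (£3,064.00 − £2,000.00) = £160.00 + 18.1% × £1,064.00 = £352.58
Social Insurance: 4% × £4,160.00 = £166.40
Disability Insurance: 2.16% × £4,160.00 = £89.86
Total withheld: £352.58 + £166.40 + £89.86 = £608.84
Net pay: £4,160.00 − £608.84 = £3,551.16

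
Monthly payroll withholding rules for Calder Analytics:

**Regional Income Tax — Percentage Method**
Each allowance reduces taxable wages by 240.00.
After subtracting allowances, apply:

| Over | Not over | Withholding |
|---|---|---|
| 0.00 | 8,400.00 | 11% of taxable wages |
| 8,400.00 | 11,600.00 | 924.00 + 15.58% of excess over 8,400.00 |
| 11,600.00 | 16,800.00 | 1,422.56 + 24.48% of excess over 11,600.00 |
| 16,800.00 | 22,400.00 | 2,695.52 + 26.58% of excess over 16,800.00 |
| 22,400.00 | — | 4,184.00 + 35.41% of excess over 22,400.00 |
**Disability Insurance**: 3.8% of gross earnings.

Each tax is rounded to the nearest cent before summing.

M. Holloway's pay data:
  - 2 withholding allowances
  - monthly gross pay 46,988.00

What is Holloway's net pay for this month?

Regional Income Tax: taxable = 46,988.00 − 2×240.00 = 46,508.00
  4,184.00 + 35.41% × (46,508.00 − 22,400.00) = 4,184.00 + 35.41% × 24,108.00 = 12,720.64
Disability Insurance: 3.8% × 46,988.00 = 1,785.54
Total withheld: 12,720.64 + 1,785.54 = 14,506.18
Net pay: 46,988.00 − 14,506.18 = 32,481.82

32,481.82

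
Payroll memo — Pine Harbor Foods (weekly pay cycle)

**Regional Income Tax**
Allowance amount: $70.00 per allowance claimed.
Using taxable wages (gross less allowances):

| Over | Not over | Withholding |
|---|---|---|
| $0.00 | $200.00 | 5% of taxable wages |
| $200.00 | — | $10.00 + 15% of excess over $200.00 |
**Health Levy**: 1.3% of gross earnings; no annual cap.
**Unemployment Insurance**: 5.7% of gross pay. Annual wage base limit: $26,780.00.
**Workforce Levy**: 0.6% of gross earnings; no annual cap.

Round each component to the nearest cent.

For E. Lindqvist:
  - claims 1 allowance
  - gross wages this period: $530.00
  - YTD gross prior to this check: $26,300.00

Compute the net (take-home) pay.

$443.57

Regional Income Tax: taxable = $530.00 − 1×$70.00 = $460.00
  $10.00 + 15% × ($460.00 − $200.00) = $10.00 + 15% × $260.00 = $49.00
Health Levy: 1.3% × $530.00 = $6.89
Unemployment Insurance: cap $26,780.00 − YTD $26,300.00 = $480.00 subject; 5.7% × $480.00 = $27.36
Workforce Levy: 0.6% × $530.00 = $3.18
Total withheld: $49.00 + $6.89 + $27.36 + $3.18 = $86.43
Net pay: $530.00 − $86.43 = $443.57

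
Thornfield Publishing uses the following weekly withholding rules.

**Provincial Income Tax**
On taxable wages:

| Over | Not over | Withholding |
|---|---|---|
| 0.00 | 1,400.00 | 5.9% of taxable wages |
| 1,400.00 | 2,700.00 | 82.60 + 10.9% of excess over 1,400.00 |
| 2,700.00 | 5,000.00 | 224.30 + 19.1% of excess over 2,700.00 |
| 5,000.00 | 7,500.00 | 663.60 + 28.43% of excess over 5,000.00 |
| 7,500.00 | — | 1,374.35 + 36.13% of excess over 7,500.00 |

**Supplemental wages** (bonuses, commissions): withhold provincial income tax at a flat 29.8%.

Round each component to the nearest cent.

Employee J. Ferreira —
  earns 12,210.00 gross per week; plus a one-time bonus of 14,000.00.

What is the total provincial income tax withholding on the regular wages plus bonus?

Provincial Income Tax: taxable = 12,210.00
  1,374.35 + 36.13% × (12,210.00 − 7,500.00) = 1,374.35 + 36.13% × 4,710.00 = 3,076.07
Supplemental (29.8% flat on bonus): 29.8% × 14,000.00 = 4,172.00
Total provincial income tax: 3,076.07 + 4,172.00 = 7,248.07

7,248.07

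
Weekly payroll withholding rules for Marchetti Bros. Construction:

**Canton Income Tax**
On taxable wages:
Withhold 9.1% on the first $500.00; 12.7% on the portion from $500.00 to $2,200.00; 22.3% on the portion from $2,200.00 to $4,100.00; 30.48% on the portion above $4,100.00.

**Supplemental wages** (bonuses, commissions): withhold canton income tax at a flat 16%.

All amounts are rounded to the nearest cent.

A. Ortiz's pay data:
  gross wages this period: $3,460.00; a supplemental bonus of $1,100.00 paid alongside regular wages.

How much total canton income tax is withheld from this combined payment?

Canton Income Tax: taxable = $3,460.00
  $261.40 + 22.3% × ($3,460.00 − $2,200.00) = $261.40 + 22.3% × $1,260.00 = $542.38
Supplemental (16% flat on bonus): 16% × $1,100.00 = $176.00
Total canton income tax: $542.38 + $176.00 = $718.38

$718.38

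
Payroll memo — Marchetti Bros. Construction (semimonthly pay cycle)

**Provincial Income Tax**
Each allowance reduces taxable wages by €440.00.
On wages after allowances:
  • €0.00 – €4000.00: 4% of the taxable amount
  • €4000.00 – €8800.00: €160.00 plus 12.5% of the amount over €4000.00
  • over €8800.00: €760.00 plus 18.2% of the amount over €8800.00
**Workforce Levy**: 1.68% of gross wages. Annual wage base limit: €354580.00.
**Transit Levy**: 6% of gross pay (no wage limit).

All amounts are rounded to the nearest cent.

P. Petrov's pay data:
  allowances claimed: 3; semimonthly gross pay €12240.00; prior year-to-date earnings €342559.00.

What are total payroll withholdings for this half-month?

€2082.19

Provincial Income Tax: taxable = €12240.00 − 3×€440.00 = €10920.00
  €760.00 + 18.2% × (€10920.00 − €8800.00) = €760.00 + 18.2% × €2120.00 = €1145.84
Workforce Levy: cap €354580.00 − YTD €342559.00 = €12021.00 subject; 1.68% × €12021.00 = €201.95
Transit Levy: 6% × €12240.00 = €734.40
Total: €1145.84 + €201.95 + €734.40 = €2082.19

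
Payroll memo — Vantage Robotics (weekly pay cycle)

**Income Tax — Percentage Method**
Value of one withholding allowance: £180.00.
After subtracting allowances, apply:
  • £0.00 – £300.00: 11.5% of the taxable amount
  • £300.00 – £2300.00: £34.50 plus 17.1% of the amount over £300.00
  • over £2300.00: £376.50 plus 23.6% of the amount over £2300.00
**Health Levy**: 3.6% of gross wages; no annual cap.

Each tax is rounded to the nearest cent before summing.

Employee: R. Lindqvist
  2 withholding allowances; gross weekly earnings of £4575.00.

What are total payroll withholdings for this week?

£993.14

Income Tax: taxable = £4575.00 − 2×£180.00 = £4215.00
  £376.50 + 23.6% × (£4215.00 − £2300.00) = £376.50 + 23.6% × £1915.00 = £828.44
Health Levy: 3.6% × £4575.00 = £164.70
Total: £828.44 + £164.70 = £993.14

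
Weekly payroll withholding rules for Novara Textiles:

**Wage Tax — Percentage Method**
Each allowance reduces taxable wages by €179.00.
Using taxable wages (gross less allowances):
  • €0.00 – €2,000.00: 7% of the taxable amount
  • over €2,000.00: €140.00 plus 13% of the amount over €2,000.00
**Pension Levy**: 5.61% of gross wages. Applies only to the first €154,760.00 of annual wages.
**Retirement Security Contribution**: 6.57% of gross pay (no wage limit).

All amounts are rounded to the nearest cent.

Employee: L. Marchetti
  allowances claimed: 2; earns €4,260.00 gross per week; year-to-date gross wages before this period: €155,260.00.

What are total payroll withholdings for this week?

€667.14

Wage Tax: taxable = €4,260.00 − 2×€179.00 = €3,902.00
  €140.00 + 13% × (€3,902.00 − €2,000.00) = €140.00 + 13% × €1,902.00 = €387.26
Pension Levy: YTD €155,260.00 ≥ cap €154,760.00 → €0.00
Retirement Security Contribution: 6.57% × €4,260.00 = €279.88
Total: €387.26 + €0.00 + €279.88 = €667.14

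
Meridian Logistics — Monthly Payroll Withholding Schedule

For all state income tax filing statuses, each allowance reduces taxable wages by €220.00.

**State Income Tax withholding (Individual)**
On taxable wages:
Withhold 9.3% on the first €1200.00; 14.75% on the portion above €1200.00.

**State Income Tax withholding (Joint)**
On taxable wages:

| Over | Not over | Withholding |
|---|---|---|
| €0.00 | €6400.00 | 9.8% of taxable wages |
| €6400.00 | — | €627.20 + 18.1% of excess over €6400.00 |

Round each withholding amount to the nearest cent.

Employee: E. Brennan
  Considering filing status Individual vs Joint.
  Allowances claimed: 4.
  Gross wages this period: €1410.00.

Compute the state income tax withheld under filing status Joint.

€51.94

State Income Tax (Joint): taxable = €1410.00 − 4×€220.00 = €530.00
  9.8% × €530.00 = €51.94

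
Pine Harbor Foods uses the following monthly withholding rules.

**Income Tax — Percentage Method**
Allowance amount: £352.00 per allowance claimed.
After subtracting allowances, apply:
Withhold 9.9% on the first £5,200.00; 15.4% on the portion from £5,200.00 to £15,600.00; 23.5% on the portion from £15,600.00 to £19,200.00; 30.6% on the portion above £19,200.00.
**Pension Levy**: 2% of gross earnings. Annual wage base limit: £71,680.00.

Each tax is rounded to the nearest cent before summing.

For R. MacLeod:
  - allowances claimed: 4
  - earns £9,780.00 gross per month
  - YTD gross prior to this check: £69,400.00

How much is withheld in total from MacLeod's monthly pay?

£1,048.89

Income Tax: taxable = £9,780.00 − 4×£352.00 = £8,372.00
  £514.80 + 15.4% × (£8,372.00 − £5,200.00) = £514.80 + 15.4% × £3,172.00 = £1,003.29
Pension Levy: cap £71,680.00 − YTD £69,400.00 = £2,280.00 subject; 2% × £2,280.00 = £45.60
Total: £1,003.29 + £45.60 = £1,048.89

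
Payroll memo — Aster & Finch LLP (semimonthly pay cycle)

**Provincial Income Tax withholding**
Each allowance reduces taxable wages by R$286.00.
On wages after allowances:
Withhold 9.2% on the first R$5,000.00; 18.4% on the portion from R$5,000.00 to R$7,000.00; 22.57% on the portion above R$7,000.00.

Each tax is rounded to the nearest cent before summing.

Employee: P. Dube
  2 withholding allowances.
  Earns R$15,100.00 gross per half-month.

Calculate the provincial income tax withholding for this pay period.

R$2,527.07

Provincial Income Tax: taxable = R$15,100.00 − 2×R$286.00 = R$14,528.00
  R$828.00 + 22.57% × (R$14,528.00 − R$7,000.00) = R$828.00 + 22.57% × R$7,528.00 = R$2,527.07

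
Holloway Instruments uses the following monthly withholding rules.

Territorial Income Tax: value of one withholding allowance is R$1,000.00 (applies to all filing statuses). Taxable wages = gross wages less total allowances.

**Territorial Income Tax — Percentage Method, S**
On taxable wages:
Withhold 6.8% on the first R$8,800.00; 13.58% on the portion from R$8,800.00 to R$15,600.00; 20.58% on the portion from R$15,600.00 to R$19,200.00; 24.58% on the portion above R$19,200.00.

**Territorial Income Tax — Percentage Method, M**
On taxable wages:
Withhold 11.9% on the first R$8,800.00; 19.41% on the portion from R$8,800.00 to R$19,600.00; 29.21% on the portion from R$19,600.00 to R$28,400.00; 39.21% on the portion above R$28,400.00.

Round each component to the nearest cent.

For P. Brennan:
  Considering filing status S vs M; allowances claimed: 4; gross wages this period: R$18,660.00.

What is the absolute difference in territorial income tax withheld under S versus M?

R$790.44

Territorial Income Tax (S): taxable = R$18,660.00 − 4×R$1,000.00 = R$14,660.00
  R$598.40 + 13.58% × (R$14,660.00 − R$8,800.00) = R$598.40 + 13.58% × R$5,860.00 = R$1,394.19
Territorial Income Tax (M): taxable = R$18,660.00 − 4×R$1,000.00 = R$14,660.00
  R$1,047.20 + 19.41% × (R$14,660.00 − R$8,800.00) = R$1,047.20 + 19.41% × R$5,860.00 = R$2,184.63
Difference: |R$1,394.19 − R$2,184.63| = R$790.44 (higher under M)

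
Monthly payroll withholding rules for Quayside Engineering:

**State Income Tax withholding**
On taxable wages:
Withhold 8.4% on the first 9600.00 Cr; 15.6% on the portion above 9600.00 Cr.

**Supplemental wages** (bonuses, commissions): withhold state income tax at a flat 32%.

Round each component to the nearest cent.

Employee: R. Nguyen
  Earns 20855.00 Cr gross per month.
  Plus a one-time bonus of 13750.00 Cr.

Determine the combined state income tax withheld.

6962.18 Cr

State Income Tax: taxable = 20855.00 Cr
  806.40 Cr + 15.6% × (20855.00 Cr − 9600.00 Cr) = 806.40 Cr + 15.6% × 11255.00 Cr = 2562.18 Cr
Supplemental (32% flat on bonus): 32% × 13750.00 Cr = 4400.00 Cr
Total state income tax: 2562.18 Cr + 4400.00 Cr = 6962.18 Cr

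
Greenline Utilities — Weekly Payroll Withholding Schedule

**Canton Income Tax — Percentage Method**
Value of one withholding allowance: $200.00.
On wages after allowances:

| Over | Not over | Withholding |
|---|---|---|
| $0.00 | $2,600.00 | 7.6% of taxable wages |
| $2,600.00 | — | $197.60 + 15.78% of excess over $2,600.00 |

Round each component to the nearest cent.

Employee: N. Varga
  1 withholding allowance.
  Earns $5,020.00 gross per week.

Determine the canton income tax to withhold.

Canton Income Tax: taxable = $5,020.00 − 1×$200.00 = $4,820.00
  $197.60 + 15.78% × ($4,820.00 − $2,600.00) = $197.60 + 15.78% × $2,220.00 = $547.92

$547.92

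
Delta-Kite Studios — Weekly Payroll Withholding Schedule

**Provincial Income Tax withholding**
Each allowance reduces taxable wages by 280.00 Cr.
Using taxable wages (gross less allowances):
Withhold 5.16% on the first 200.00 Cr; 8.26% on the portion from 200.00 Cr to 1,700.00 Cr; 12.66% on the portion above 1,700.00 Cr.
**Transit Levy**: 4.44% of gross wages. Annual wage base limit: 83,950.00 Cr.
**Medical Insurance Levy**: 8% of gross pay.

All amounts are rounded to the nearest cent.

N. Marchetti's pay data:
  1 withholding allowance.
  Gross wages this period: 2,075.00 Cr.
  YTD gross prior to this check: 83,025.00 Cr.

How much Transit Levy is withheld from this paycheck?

41.07 Cr

Transit Levy: cap 83,950.00 Cr − YTD 83,025.00 Cr = 925.00 Cr subject; 4.44% × 925.00 Cr = 41.07 Cr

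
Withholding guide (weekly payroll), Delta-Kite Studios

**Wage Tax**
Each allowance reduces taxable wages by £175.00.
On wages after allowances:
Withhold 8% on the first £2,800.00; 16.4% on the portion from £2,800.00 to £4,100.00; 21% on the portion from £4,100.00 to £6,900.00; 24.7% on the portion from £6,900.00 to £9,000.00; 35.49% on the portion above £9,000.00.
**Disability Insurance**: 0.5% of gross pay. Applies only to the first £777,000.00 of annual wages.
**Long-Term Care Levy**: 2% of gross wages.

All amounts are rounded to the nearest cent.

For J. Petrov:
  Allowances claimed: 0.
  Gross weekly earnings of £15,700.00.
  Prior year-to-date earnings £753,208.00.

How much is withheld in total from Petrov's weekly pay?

Wage Tax: taxable = £15,700.00
  £1,543.90 + 35.49% × (£15,700.00 − £9,000.00) = £1,543.90 + 35.49% × £6,700.00 = £3,921.73
Disability Insurance: 0.5% × £15,700.00 = £78.50
Long-Term Care Levy: 2% × £15,700.00 = £314.00
Total: £3,921.73 + £78.50 + £314.00 = £4,314.23

£4,314.23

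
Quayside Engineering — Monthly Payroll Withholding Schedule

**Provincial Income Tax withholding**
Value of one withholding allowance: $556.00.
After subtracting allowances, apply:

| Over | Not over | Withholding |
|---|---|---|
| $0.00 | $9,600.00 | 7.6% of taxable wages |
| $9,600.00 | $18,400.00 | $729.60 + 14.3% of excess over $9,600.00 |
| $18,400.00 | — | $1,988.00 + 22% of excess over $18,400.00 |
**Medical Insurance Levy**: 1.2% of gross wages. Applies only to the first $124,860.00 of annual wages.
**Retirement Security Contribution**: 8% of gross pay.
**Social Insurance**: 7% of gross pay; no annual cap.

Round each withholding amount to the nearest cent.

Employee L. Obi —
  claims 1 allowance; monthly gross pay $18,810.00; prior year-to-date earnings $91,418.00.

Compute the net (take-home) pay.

$13,795.66

Provincial Income Tax: taxable = $18,810.00 − 1×$556.00 = $18,254.00
  $729.60 + 14.3% × ($18,254.00 − $9,600.00) = $729.60 + 14.3% × $8,654.00 = $1,967.12
Medical Insurance Levy: 1.2% × $18,810.00 = $225.72
Retirement Security Contribution: 8% × $18,810.00 = $1,504.80
Social Insurance: 7% × $18,810.00 = $1,316.70
Total withheld: $1,967.12 + $225.72 + $1,504.80 + $1,316.70 = $5,014.34
Net pay: $18,810.00 − $5,014.34 = $13,795.66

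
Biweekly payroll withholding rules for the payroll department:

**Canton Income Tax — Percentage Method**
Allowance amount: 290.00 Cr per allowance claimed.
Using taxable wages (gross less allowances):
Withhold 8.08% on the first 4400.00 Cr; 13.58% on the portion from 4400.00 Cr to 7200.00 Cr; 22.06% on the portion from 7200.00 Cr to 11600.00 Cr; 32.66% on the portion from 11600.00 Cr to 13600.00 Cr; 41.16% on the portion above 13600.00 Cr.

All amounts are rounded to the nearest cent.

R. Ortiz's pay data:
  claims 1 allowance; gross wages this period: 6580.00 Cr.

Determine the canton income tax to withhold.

Canton Income Tax: taxable = 6580.00 Cr − 1×290.00 Cr = 6290.00 Cr
  355.52 Cr + 13.58% × (6290.00 Cr − 4400.00 Cr) = 355.52 Cr + 13.58% × 1890.00 Cr = 612.18 Cr

612.18 Cr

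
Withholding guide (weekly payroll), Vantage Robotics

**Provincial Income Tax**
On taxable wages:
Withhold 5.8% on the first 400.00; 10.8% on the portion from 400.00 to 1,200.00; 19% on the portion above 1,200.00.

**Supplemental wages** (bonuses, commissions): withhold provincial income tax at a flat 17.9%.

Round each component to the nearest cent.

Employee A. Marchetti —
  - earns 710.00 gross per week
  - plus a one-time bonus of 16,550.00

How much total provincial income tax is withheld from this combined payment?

Provincial Income Tax: taxable = 710.00
  23.20 + 10.8% × (710.00 − 400.00) = 23.20 + 10.8% × 310.00 = 56.68
Supplemental (17.9% flat on bonus): 17.9% × 16,550.00 = 2,962.45
Total provincial income tax: 56.68 + 2,962.45 = 3,019.13

3,019.13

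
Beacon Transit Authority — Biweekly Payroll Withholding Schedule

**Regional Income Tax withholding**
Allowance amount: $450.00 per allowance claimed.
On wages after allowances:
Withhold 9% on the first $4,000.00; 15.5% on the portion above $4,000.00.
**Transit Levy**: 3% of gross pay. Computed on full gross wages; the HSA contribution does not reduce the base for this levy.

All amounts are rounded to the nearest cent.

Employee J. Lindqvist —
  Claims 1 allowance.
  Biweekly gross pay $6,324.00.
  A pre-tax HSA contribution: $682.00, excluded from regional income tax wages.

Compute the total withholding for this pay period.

Regional Income Tax: taxable = $6,324.00 − $682.00 − 1×$450.00 = $5,192.00
  $360.00 + 15.5% × ($5,192.00 − $4,000.00) = $360.00 + 15.5% × $1,192.00 = $544.76
Transit Levy: 3% × $6,324.00 = $189.72
Total: $544.76 + $189.72 = $734.48

$734.48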